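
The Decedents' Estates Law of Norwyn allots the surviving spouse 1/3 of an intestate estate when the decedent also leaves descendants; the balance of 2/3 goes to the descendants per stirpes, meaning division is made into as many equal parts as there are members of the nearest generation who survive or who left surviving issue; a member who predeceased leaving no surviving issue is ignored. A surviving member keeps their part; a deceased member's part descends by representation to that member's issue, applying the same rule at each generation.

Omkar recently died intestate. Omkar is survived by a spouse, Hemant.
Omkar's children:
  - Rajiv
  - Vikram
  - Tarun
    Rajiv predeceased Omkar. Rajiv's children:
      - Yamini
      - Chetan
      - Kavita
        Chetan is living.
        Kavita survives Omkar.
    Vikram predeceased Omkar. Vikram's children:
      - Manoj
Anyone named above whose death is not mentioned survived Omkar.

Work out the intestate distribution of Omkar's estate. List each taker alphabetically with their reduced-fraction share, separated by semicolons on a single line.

Chetan 2/27; Hemant 1/3; Kavita 2/27; Manoj 2/9; Tarun 2/9; Yamini 2/27

Hemant, as surviving spouse, takes 1/3.
The remaining 2/3 passes to Omkar's descendants per stirpes.
The 2/3 is divided into 3 equal shares of 2/9 among Rajiv, Vikram, Tarun.
Rajiv predeceased; the 2/9 allotted to Rajiv's branch passes to Rajiv's issue by representation.
The 2/9 is divided into 3 equal shares of 2/27 among Yamini, Chetan, Kavita.
Yamini is living and takes 2/27.
Chetan is living and takes 2/27.
Kavita is living and takes 2/27.
Vikram predeceased; the 2/9 allotted to Vikram's branch passes to Vikram's issue by representation.
Manoj is the sole taker at this level and receives the full 2/9.
Tarun is living and takes 2/9.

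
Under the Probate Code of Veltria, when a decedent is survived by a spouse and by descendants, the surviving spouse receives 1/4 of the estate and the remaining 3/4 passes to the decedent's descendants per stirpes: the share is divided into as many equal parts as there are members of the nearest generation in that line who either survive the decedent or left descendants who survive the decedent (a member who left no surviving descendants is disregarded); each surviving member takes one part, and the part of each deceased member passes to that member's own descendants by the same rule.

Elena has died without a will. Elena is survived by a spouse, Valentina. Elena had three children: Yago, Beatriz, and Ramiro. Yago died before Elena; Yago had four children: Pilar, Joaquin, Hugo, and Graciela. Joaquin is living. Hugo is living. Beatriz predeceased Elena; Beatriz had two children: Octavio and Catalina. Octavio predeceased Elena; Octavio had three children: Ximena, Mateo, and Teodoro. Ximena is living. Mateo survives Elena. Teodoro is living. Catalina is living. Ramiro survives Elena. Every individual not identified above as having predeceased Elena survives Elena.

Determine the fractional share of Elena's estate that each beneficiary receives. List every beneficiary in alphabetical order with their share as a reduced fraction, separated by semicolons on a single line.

Catalina 1/8; Graciela 1/16; Hugo 1/16; Joaquin 1/16; Mateo 1/24; Pilar 1/16; Ramiro 1/4; Teodoro 1/24; Valentina 1/4; Ximena 1/24

Valentina, as surviving spouse, takes 1/4.
The remaining 3/4 passes to Elena's descendants per stirpes.
The 3/4 is divided into 3 equal shares of 1/4 among Yago, Beatriz, Ramiro.
Yago predeceased; the 1/4 allotted to Yago's branch passes to Yago's issue by representation.
The 1/4 is divided into 4 equal shares of 1/16 among Pilar, Joaquin, Hugo, Graciela.
Pilar is living and takes 1/16.
Joaquin is living and takes 1/16.
Hugo is living and takes 1/16.
Graciela is living and takes 1/16.
Beatriz predeceased; the 1/4 allotted to Beatriz's branch passes to Beatriz's issue by representation.
The 1/4 is divided into 2 equal shares of 1/8 among Octavio, Catalina.
Octavio predeceased; the 1/8 allotted to Octavio's branch passes to Octavio's issue by representation.
The 1/8 is divided into 3 equal shares of 1/24 among Ximena, Mateo, Teodoro.
Ximena is living and takes 1/24.
Mateo is living and takes 1/24.
Teodoro is living and takes 1/24.
Catalina is living and takes 1/8.
Ramiro is living and takes 1/4.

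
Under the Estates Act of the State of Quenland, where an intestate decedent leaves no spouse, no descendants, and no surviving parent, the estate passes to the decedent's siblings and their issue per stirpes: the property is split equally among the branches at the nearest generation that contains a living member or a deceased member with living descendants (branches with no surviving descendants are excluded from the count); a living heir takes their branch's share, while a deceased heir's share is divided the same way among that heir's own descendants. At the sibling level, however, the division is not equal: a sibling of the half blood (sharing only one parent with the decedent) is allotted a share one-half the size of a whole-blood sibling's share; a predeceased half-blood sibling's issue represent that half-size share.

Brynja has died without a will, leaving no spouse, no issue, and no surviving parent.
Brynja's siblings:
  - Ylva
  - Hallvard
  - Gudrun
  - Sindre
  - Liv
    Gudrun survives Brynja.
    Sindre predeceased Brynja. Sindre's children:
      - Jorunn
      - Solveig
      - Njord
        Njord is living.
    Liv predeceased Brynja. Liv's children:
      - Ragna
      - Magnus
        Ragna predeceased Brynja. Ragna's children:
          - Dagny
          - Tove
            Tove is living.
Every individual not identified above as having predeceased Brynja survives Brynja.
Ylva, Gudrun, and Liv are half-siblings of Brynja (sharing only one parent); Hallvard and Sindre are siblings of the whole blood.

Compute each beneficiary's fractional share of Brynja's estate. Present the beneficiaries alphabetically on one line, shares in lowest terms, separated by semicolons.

No spouse, descendants, or parent survives, so the estate passes to Brynja's siblings per stirpes.
Half-blood siblings count for one-half the weight of whole-blood siblings at the initial division.
Dividing 1 in proportion to weights (total weight 7/2): Ylva (weight 1/2) → 1/7; Hallvard (weight 1) → 2/7; Gudrun (weight 1/2) → 1/7; Sindre (weight 1) → 2/7; Liv (weight 1/2) → 1/7.
Ylva is living and takes 1/7.
Hallvard is living and takes 2/7.
Gudrun is living and takes 1/7.
Sindre predeceased; the 2/7 allotted to Sindre's branch passes to Sindre's issue by representation.
The 2/7 is divided into 3 equal shares of 2/21 among Jorunn, Solveig, Njord.
Jorunn is living and takes 2/21.
Solveig is living and takes 2/21.
Njord is living and takes 2/21.
Liv predeceased; the 1/7 allotted to Liv's branch passes to Liv's issue by representation.
The 1/7 is divided into 2 equal shares of 1/14 among Ragna, Magnus.
Ragna predeceased; the 1/14 allotted to Ragna's branch passes to Ragna's issue by representation.
The 1/14 is divided into 2 equal shares of 1/28 among Dagny, Tove.
Dagny is living and takes 1/28.
Tove is living and takes 1/28.
Magnus is living and takes 1/14.

Dagny 1/28; Gudrun 1/7; Hallvard 2/7; Jorunn 2/21; Magnus 1/14; Njord 2/21; Solveig 2/21; Tove 1/28; Ylva 1/7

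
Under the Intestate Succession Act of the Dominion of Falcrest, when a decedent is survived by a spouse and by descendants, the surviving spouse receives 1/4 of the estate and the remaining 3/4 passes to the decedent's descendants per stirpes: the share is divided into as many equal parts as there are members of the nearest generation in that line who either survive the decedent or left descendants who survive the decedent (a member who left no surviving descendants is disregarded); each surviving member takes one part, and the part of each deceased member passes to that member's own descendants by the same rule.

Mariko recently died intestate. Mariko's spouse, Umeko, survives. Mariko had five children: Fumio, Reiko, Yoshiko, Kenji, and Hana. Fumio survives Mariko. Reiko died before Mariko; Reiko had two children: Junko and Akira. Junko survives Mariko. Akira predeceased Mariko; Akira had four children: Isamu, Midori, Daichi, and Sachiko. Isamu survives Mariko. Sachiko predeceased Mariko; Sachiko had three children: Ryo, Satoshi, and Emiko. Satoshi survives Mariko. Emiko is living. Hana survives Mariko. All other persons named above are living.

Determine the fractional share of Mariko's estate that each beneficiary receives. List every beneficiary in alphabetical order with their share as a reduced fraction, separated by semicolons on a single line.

Umeko, as surviving spouse, takes 1/4.
The remaining 3/4 passes to Mariko's descendants per stirpes.
The 3/4 is divided into 5 equal shares of 3/20 among Fumio, Reiko, Yoshiko, Kenji, Hana.
Fumio is living and takes 3/20.
Reiko predeceased; the 3/20 allotted to Reiko's branch passes to Reiko's issue by representation.
The 3/20 is divided into 2 equal shares of 3/40 among Junko, Akira.
Junko is living and takes 3/40.
Akira predeceased; the 3/40 allotted to Akira's branch passes to Akira's issue by representation.
The 3/40 is divided into 4 equal shares of 3/160 among Isamu, Midori, Daichi, Sachiko.
Isamu is living and takes 3/160.
Midori is living and takes 3/160.
Daichi is living and takes 3/160.
Sachiko predeceased; the 3/160 allotted to Sachiko's branch passes to Sachiko's issue by representation.
The 3/160 is divided into 3 equal shares of 1/160 among Ryo, Satoshi, Emiko.
Ryo is living and takes 1/160.
Satoshi is living and takes 1/160.
Emiko is living and takes 1/160.
Yoshiko is living and takes 3/20.
Kenji is living and takes 3/20.
Hana is living and takes 3/20.

Daichi 3/160; Emiko 1/160; Fumio 3/20; Hana 3/20; Isamu 3/160; Junko 3/40; Kenji 3/20; Midori 3/160; Ryo 1/160; Satoshi 1/160; Umeko 1/4; Yoshiko 3/20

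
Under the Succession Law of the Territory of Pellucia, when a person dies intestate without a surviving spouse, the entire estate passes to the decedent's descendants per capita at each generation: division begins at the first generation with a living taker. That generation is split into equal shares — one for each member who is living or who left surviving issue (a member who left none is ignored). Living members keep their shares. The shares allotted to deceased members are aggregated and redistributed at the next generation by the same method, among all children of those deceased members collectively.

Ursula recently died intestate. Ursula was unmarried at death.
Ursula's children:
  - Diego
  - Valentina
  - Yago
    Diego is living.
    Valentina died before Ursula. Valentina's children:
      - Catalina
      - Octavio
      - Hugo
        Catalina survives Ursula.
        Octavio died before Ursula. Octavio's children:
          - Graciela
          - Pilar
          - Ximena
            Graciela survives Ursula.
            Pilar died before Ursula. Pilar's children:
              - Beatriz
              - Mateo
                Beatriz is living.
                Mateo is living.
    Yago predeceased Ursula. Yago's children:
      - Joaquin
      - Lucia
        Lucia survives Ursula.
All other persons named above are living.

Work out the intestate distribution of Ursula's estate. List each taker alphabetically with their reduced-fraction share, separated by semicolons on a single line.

Beatriz 1/45; Catalina 2/15; Diego 1/3; Graciela 2/45; Hugo 2/15; Joaquin 2/15; Lucia 2/15; Mateo 1/45; Ximena 2/45

There is no surviving spouse, so the entire estate passes to Ursula's descendants per capita at each generation.
At generation 1 (Diego, Valentina, Yago) there are 3 shares of (1)/3 = 1/3 each.
Living: Diego — each takes 1/3.
Deceased: Valentina and Yago. Their combined 2/3 is pooled and carried to generation 2.
At generation 2 (Catalina, Octavio, Hugo, Joaquin, Lucia) there are 5 shares of (2/3)/5 = 2/15 each.
Living: Catalina, Hugo, Joaquin, and Lucia — each takes 2/15.
Deceased: Octavio. That 2/15 share is carried to generation 3.
At generation 3 (Graciela, Pilar, Ximena) there are 3 shares of (2/15)/3 = 2/45 each.
Living: Graciela and Ximena — each takes 2/45.
Deceased: Pilar. That 2/45 share is carried to generation 4.
At generation 4 (Beatriz, Mateo) there are 2 shares of (2/45)/2 = 1/45 each.
Living: Beatriz and Mateo — each takes 1/45.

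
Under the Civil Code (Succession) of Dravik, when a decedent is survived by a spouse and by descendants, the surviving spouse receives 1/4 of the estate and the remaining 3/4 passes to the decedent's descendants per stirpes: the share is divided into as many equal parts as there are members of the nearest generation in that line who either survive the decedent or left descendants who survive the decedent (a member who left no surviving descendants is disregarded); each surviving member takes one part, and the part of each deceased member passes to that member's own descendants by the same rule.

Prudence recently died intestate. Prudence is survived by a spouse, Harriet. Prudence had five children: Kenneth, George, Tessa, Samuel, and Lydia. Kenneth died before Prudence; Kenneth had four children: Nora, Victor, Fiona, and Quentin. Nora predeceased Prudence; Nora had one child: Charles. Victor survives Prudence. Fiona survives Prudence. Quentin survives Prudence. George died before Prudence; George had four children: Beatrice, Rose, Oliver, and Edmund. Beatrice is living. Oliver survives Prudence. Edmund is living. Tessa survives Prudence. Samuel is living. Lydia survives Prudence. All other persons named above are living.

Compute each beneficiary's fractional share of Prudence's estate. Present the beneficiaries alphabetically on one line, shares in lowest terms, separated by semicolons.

Harriet, as surviving spouse, takes 1/4.
The remaining 3/4 passes to Prudence's descendants per stirpes.
The 3/4 is divided into 5 equal shares of 3/20 among Kenneth, George, Tessa, Samuel, Lydia.
Kenneth predeceased; the 3/20 allotted to Kenneth's branch passes to Kenneth's issue by representation.
The 3/20 is divided into 4 equal shares of 3/80 among Nora, Victor, Fiona, Quentin.
Nora predeceased; the 3/80 allotted to Nora's branch passes to Nora's issue by representation.
Charles is the sole taker at this level and receives the full 3/80.
Victor is living and takes 3/80.
Fiona is living and takes 3/80.
Quentin is living and takes 3/80.
George predeceased; the 3/20 allotted to George's branch passes to George's issue by representation.
The 3/20 is divided into 4 equal shares of 3/80 among Beatrice, Rose, Oliver, Edmund.
Beatrice is living and takes 3/80.
Rose is living and takes 3/80.
Oliver is living and takes 3/80.
Edmund is living and takes 3/80.
Tessa is living and takes 3/20.
Samuel is living and takes 3/20.
Lydia is living and takes 3/20.

Beatrice 3/80; Charles 3/80; Edmund 3/80; Fiona 3/80; Harriet 1/4; Lydia 3/20; Oliver 3/80; Quentin 3/80; Rose 3/80; Samuel 3/20; Tessa 3/20; Victor 3/80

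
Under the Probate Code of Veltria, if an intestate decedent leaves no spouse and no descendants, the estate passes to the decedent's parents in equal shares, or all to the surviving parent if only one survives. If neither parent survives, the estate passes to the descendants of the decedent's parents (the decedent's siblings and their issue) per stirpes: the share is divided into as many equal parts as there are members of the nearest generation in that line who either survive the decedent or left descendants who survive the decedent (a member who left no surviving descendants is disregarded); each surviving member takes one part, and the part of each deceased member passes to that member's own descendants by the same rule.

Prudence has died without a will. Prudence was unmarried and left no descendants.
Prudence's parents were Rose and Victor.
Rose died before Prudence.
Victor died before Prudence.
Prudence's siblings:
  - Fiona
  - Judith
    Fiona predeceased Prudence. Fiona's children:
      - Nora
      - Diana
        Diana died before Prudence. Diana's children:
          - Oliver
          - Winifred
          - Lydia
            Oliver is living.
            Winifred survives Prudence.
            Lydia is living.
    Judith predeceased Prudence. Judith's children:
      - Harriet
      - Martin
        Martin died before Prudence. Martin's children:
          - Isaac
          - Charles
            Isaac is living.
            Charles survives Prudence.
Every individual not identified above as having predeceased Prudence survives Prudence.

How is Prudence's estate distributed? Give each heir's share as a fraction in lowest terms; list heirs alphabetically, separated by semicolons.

Neither parent survives and there are no descendants, so the estate passes to Prudence's siblings and their issue per stirpes.
The estate is divided into 2 equal shares of 1/2 among Fiona, Judith.
Fiona predeceased; the 1/2 allotted to Fiona's branch passes to Fiona's issue by representation.
The 1/2 is divided into 2 equal shares of 1/4 among Nora, Diana.
Nora is living and takes 1/4.
Diana predeceased; the 1/4 allotted to Diana's branch passes to Diana's issue by representation.
The 1/4 is divided into 3 equal shares of 1/12 among Oliver, Winifred, Lydia.
Oliver is living and takes 1/12.
Winifred is living and takes 1/12.
Lydia is living and takes 1/12.
Judith predeceased; the 1/2 allotted to Judith's branch passes to Judith's issue by representation.
The 1/2 is divided into 2 equal shares of 1/4 among Harriet, Martin.
Harriet is living and takes 1/4.
Martin predeceased; the 1/4 allotted to Martin's branch passes to Martin's issue by representation.
The 1/4 is divided into 2 equal shares of 1/8 among Isaac, Charles.
Isaac is living and takes 1/8.
Charles is living and takes 1/8.

Charles 1/8; Harriet 1/4; Isaac 1/8; Lydia 1/12; Nora 1/4; Oliver 1/12; Winifred 1/12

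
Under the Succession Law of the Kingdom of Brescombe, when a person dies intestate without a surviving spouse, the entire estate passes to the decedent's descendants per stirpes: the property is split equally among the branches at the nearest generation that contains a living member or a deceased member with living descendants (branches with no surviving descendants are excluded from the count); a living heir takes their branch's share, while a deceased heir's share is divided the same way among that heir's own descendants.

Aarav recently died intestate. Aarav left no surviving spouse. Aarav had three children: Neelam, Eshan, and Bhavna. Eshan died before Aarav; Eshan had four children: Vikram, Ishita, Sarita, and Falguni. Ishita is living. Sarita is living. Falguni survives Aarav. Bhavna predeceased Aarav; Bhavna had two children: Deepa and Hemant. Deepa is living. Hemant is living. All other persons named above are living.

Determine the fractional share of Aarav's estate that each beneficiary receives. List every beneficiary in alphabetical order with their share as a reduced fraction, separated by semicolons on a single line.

Deepa 1/6; Falguni 1/12; Hemant 1/6; Ishita 1/12; Neelam 1/3; Sarita 1/12; Vikram 1/12

There is no surviving spouse, so the entire estate passes to Aarav's descendants per stirpes.
The estate is divided into 3 equal shares of 1/3 among Neelam, Eshan, Bhavna.
Neelam is living and takes 1/3.
Eshan predeceased; the 1/3 allotted to Eshan's branch passes to Eshan's issue by representation.
The 1/3 is divided into 4 equal shares of 1/12 among Vikram, Ishita, Sarita, Falguni.
Vikram is living and takes 1/12.
Ishita is living and takes 1/12.
Sarita is living and takes 1/12.
Falguni is living and takes 1/12.
Bhavna predeceased; the 1/3 allotted to Bhavna's branch passes to Bhavna's issue by representation.
The 1/3 is divided into 2 equal shares of 1/6 among Deepa, Hemant.
Deepa is living and takes 1/6.
Hemant is living and takes 1/6.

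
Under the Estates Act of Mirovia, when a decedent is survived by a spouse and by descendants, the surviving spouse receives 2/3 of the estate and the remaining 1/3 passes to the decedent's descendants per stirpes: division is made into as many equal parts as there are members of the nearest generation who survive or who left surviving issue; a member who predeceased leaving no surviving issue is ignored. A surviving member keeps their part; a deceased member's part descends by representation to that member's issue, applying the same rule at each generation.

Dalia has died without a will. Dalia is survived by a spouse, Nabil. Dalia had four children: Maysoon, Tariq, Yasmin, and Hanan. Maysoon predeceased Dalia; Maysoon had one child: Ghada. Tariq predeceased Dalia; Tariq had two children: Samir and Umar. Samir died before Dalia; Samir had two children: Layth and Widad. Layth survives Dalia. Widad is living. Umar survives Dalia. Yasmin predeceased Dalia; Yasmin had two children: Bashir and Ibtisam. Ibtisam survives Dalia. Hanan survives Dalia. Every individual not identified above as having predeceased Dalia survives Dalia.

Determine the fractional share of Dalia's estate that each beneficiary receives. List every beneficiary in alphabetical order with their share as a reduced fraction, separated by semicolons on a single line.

Nabil, as surviving spouse, takes 2/3.
The remaining 1/3 passes to Dalia's descendants per stirpes.
The 1/3 is divided into 4 equal shares of 1/12 among Maysoon, Tariq, Yasmin, Hanan.
Maysoon predeceased; the 1/12 allotted to Maysoon's branch passes to Maysoon's issue by representation.
Ghada is the sole taker at this level and receives the full 1/12.
Tariq predeceased; the 1/12 allotted to Tariq's branch passes to Tariq's issue by representation.
The 1/12 is divided into 2 equal shares of 1/24 among Samir, Umar.
Samir predeceased; the 1/24 allotted to Samir's branch passes to Samir's issue by representation.
The 1/24 is divided into 2 equal shares of 1/48 among Layth, Widad.
Layth is living and takes 1/48.
Widad is living and takes 1/48.
Umar is living and takes 1/24.
Yasmin predeceased; the 1/12 allotted to Yasmin's branch passes to Yasmin's issue by representation.
The 1/12 is divided into 2 equal shares of 1/24 among Bashir, Ibtisam.
Bashir is living and takes 1/24.
Ibtisam is living and takes 1/24.
Hanan is living and takes 1/12.

Bashir 1/24; Ghada 1/12; Hanan 1/12; Ibtisam 1/24; Layth 1/48; Nabil 2/3; Umar 1/24; Widad 1/48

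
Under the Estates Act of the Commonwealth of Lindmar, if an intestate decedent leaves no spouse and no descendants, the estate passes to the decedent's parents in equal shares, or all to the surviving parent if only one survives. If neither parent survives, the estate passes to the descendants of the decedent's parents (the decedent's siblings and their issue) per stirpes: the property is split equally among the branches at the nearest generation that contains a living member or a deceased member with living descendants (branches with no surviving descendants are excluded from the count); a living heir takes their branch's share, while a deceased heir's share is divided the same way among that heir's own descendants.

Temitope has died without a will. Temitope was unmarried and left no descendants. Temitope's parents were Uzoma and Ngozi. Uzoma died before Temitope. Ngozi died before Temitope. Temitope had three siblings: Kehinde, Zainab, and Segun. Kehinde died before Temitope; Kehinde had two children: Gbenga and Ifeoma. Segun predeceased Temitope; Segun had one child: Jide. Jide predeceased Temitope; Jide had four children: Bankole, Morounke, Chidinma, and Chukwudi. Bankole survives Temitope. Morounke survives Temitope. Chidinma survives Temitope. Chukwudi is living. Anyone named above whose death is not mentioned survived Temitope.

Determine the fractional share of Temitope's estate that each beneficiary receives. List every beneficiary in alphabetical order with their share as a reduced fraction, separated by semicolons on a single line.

Neither parent survives and there are no descendants, so the estate passes to Temitope's siblings and their issue per stirpes.
The estate is divided into 3 equal shares of 1/3 among Kehinde, Zainab, Segun.
Kehinde predeceased; the 1/3 allotted to Kehinde's branch passes to Kehinde's issue by representation.
The 1/3 is divided into 2 equal shares of 1/6 among Gbenga, Ifeoma.
Gbenga is living and takes 1/6.
Ifeoma is living and takes 1/6.
Zainab is living and takes 1/3.
Segun predeceased; the 1/3 allotted to Segun's branch passes to Segun's issue by representation.
Jide's line is the sole branch at this level, so the full 1/3 passes to Jide's issue by representation.
The 1/3 is divided into 4 equal shares of 1/12 among Bankole, Morounke, Chidinma, Chukwudi.
Bankole is living and takes 1/12.
Morounke is living and takes 1/12.
Chidinma is living and takes 1/12.
Chukwudi is living and takes 1/12.

Bankole 1/12; Chidinma 1/12; Chukwudi 1/12; Gbenga 1/6; Ifeoma 1/6; Morounke 1/12; Zainab 1/3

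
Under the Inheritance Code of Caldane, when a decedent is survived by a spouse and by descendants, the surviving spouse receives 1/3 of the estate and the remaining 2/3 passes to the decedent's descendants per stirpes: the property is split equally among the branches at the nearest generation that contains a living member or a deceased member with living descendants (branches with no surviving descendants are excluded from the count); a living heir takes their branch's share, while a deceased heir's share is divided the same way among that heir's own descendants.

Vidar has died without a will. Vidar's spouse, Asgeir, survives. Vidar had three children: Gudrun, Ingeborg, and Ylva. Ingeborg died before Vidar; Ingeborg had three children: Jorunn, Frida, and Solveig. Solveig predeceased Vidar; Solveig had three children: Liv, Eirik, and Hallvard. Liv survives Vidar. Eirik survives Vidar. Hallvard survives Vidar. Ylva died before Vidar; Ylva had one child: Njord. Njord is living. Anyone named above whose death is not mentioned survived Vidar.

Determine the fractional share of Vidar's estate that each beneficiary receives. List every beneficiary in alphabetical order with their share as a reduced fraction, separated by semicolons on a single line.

Asgeir 1/3; Eirik 2/81; Frida 2/27; Gudrun 2/9; Hallvard 2/81; Jorunn 2/27; Liv 2/81; Njord 2/9

Asgeir, as surviving spouse, takes 1/3.
The remaining 2/3 passes to Vidar's descendants per stirpes.
The 2/3 is divided into 3 equal shares of 2/9 among Gudrun, Ingeborg, Ylva.
Gudrun is living and takes 2/9.
Ingeborg predeceased; the 2/9 allotted to Ingeborg's branch passes to Ingeborg's issue by representation.
The 2/9 is divided into 3 equal shares of 2/27 among Jorunn, Frida, Solveig.
Jorunn is living and takes 2/27.
Frida is living and takes 2/27.
Solveig predeceased; the 2/27 allotted to Solveig's branch passes to Solveig's issue by representation.
The 2/27 is divided into 3 equal shares of 2/81 among Liv, Eirik, Hallvard.
Liv is living and takes 2/81.
Eirik is living and takes 2/81.
Hallvard is living and takes 2/81.
Ylva predeceased; the 2/9 allotted to Ylva's branch passes to Ylva's issue by representation.
Njord is the sole taker at this level and receives the full 2/9.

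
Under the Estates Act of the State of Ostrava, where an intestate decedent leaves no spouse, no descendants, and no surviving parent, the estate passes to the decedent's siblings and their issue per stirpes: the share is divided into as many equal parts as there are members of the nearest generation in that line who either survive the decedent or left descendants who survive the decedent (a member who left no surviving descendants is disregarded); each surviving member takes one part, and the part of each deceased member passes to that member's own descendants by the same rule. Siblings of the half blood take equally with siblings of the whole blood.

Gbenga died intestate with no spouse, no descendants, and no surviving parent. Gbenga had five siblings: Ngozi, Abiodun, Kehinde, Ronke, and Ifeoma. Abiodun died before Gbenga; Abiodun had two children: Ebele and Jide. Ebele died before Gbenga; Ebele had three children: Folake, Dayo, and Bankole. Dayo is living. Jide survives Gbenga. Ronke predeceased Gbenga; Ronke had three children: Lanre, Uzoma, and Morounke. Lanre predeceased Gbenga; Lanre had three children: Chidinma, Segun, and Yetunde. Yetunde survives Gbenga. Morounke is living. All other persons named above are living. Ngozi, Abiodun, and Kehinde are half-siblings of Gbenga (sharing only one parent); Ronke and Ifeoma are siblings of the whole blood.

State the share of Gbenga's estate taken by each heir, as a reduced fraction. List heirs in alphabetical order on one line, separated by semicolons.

No spouse, descendants, or parent survives, so the estate passes to Gbenga's siblings per stirpes.
Half-blood and whole-blood siblings take equally under the stated rule.
The estate is divided into 5 equal shares of 1/5 among Ngozi, Abiodun, Kehinde, Ronke, Ifeoma.
Ngozi is living and takes 1/5.
Abiodun predeceased; the 1/5 allotted to Abiodun's branch passes to Abiodun's issue by representation.
The 1/5 is divided into 2 equal shares of 1/10 among Ebele, Jide.
Ebele predeceased; the 1/10 allotted to Ebele's branch passes to Ebele's issue by representation.
The 1/10 is divided into 3 equal shares of 1/30 among Folake, Dayo, Bankole.
Folake is living and takes 1/30.
Dayo is living and takes 1/30.
Bankole is living and takes 1/30.
Jide is living and takes 1/10.
Kehinde is living and takes 1/5.
Ronke predeceased; the 1/5 allotted to Ronke's branch passes to Ronke's issue by representation.
The 1/5 is divided into 3 equal shares of 1/15 among Lanre, Uzoma, Morounke.
Lanre predeceased; the 1/15 allotted to Lanre's branch passes to Lanre's issue by representation.
The 1/15 is divided into 3 equal shares of 1/45 among Chidinma, Segun, Yetunde.
Chidinma is living and takes 1/45.
Segun is living and takes 1/45.
Yetunde is living and takes 1/45.
Uzoma is living and takes 1/15.
Morounke is living and takes 1/15.
Ifeoma is living and takes 1/5.

Bankole 1/30; Chidinma 1/45; Dayo 1/30; Folake 1/30; Ifeoma 1/5; Jide 1/10; Kehinde 1/5; Morounke 1/15; Ngozi 1/5; Segun 1/45; Uzoma 1/15; Yetunde 1/45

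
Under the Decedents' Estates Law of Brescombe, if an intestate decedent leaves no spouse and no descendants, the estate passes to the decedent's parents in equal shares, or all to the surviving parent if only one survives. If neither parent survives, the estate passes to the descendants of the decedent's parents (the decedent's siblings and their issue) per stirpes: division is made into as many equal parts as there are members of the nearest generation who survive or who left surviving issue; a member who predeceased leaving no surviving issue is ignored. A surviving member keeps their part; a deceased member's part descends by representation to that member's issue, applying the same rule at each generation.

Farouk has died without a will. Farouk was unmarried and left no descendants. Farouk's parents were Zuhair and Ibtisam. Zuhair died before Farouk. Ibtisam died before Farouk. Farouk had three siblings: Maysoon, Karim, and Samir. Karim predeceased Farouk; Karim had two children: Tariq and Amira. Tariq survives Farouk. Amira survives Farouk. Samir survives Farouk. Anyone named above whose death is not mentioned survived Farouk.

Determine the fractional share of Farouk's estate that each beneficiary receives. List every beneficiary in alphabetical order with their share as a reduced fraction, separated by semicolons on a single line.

Neither parent survives and there are no descendants, so the estate passes to Farouk's siblings and their issue per stirpes.
The estate is divided into 3 equal shares of 1/3 among Maysoon, Karim, Samir.
Maysoon is living and takes 1/3.
Karim predeceased; the 1/3 allotted to Karim's branch passes to Karim's issue by representation.
The 1/3 is divided into 2 equal shares of 1/6 among Tariq, Amira.
Tariq is living and takes 1/6.
Amira is living and takes 1/6.
Samir is living and takes 1/3.

Amira 1/6; Maysoon 1/3; Samir 1/3; Tariq 1/6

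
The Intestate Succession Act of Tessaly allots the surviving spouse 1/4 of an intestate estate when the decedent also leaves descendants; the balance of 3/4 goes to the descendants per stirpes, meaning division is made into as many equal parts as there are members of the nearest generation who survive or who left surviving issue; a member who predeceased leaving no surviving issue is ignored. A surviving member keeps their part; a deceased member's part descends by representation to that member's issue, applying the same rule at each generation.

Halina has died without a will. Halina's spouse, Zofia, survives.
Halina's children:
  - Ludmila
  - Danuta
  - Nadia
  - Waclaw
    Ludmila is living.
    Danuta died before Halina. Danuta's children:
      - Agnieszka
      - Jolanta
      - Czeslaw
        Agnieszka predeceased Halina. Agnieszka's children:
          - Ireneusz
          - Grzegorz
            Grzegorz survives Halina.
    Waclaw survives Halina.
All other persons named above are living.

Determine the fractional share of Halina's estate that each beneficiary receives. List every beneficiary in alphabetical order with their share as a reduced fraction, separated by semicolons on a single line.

Zofia, as surviving spouse, takes 1/4.
The remaining 3/4 passes to Halina's descendants per stirpes.
The 3/4 is divided into 4 equal shares of 3/16 among Ludmila, Danuta, Nadia, Waclaw.
Ludmila is living and takes 3/16.
Danuta predeceased; the 3/16 allotted to Danuta's branch passes to Danuta's issue by representation.
The 3/16 is divided into 3 equal shares of 1/16 among Agnieszka, Jolanta, Czeslaw.
Agnieszka predeceased; the 1/16 allotted to Agnieszka's branch passes to Agnieszka's issue by representation.
The 1/16 is divided into 2 equal shares of 1/32 among Ireneusz, Grzegorz.
Ireneusz is living and takes 1/32.
Grzegorz is living and takes 1/32.
Jolanta is living and takes 1/16.
Czeslaw is living and takes 1/16.
Nadia is living and takes 3/16.
Waclaw is living and takes 3/16.

Czeslaw 1/16; Grzegorz 1/32; Ireneusz 1/32; Jolanta 1/16; Ludmila 3/16; Nadia 3/16; Waclaw 3/16; Zofia 1/4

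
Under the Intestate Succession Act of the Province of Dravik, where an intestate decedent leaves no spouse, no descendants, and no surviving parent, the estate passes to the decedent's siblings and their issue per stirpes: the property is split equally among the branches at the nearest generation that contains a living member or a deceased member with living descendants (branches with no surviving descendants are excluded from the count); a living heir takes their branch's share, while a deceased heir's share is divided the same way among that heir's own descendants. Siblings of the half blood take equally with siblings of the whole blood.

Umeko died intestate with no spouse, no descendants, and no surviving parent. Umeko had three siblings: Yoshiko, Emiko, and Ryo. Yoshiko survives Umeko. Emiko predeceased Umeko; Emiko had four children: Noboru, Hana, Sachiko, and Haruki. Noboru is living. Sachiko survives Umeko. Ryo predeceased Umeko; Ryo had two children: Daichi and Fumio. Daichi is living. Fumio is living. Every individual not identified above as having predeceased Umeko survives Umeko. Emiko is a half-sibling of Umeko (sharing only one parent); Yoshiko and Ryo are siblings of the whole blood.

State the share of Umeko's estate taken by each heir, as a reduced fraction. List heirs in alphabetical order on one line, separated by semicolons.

Daichi 1/6; Fumio 1/6; Hana 1/12; Haruki 1/12; Noboru 1/12; Sachiko 1/12; Yoshiko 1/3

No spouse, descendants, or parent survives, so the estate passes to Umeko's siblings per stirpes.
Half-blood and whole-blood siblings take equally under the stated rule.
The estate is divided into 3 equal shares of 1/3 among Yoshiko, Emiko, Ryo.
Yoshiko is living and takes 1/3.
Emiko predeceased; the 1/3 allotted to Emiko's branch passes to Emiko's issue by representation.
The 1/3 is divided into 4 equal shares of 1/12 among Noboru, Hana, Sachiko, Haruki.
Noboru is living and takes 1/12.
Hana is living and takes 1/12.
Sachiko is living and takes 1/12.
Haruki is living and takes 1/12.
Ryo predeceased; the 1/3 allotted to Ryo's branch passes to Ryo's issue by representation.
The 1/3 is divided into 2 equal shares of 1/6 among Daichi, Fumio.
Daichi is living and takes 1/6.
Fumio is living and takes 1/6.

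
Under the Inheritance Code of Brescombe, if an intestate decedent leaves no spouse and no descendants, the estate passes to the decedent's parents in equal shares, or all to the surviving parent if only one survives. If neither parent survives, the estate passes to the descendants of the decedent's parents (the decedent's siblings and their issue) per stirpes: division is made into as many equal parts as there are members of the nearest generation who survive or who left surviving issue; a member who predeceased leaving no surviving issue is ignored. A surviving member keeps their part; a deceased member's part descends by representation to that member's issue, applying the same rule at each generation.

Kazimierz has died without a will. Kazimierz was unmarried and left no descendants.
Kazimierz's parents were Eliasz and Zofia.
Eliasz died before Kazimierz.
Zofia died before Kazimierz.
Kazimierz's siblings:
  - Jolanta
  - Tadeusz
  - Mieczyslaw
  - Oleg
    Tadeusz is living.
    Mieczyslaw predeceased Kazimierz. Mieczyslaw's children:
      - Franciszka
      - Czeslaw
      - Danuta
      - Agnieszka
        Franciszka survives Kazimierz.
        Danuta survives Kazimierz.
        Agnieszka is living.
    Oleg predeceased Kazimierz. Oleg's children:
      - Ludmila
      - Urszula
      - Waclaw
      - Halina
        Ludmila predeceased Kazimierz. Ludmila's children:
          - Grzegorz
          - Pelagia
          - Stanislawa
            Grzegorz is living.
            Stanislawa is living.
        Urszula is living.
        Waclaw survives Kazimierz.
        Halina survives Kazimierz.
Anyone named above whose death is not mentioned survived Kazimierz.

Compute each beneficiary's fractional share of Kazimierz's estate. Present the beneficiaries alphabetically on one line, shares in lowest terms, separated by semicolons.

Agnieszka 1/16; Czeslaw 1/16; Danuta 1/16; Franciszka 1/16; Grzegorz 1/48; Halina 1/16; Jolanta 1/4; Pelagia 1/48; Stanislawa 1/48; Tadeusz 1/4; Urszula 1/16; Waclaw 1/16

Neither parent survives and there are no descendants, so the estate passes to Kazimierz's siblings and their issue per stirpes.
The estate is divided into 4 equal shares of 1/4 among Jolanta, Tadeusz, Mieczyslaw, Oleg.
Jolanta is living and takes 1/4.
Tadeusz is living and takes 1/4.
Mieczyslaw predeceased; the 1/4 allotted to Mieczyslaw's branch passes to Mieczyslaw's issue by representation.
The 1/4 is divided into 4 equal shares of 1/16 among Franciszka, Czeslaw, Danuta, Agnieszka.
Franciszka is living and takes 1/16.
Czeslaw is living and takes 1/16.
Danuta is living and takes 1/16.
Agnieszka is living and takes 1/16.
Oleg predeceased; the 1/4 allotted to Oleg's branch passes to Oleg's issue by representation.
The 1/4 is divided into 4 equal shares of 1/16 among Ludmila, Urszula, Waclaw, Halina.
Ludmila predeceased; the 1/16 allotted to Ludmila's branch passes to Ludmila's issue by representation.
The 1/16 is divided into 3 equal shares of 1/48 among Grzegorz, Pelagia, Stanislawa.
Grzegorz is living and takes 1/48.
Pelagia is living and takes 1/48.
Stanislawa is living and takes 1/48.
Urszula is living and takes 1/16.
Waclaw is living and takes 1/16.
Halina is living and takes 1/16.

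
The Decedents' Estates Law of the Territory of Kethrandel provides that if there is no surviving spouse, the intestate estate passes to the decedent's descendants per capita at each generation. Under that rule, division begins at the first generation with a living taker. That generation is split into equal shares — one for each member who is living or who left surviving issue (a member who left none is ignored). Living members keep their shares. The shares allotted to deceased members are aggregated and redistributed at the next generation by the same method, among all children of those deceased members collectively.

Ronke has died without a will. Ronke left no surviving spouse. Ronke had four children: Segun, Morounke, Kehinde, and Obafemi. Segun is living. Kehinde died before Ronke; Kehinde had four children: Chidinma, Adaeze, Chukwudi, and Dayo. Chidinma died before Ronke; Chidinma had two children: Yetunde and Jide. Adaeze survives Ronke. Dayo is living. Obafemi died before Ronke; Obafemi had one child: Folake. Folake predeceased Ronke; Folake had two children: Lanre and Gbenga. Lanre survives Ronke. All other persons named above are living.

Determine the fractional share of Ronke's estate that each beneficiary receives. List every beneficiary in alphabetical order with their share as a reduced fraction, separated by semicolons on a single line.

Adaeze 1/10; Chukwudi 1/10; Dayo 1/10; Gbenga 1/20; Jide 1/20; Lanre 1/20; Morounke 1/4; Segun 1/4; Yetunde 1/20

There is no surviving spouse, so the entire estate passes to Ronke's descendants per capita at each generation.
At generation 1 (Segun, Morounke, Kehinde, Obafemi) there are 4 shares of (1)/4 = 1/4 each.
Living: Segun and Morounke — each takes 1/4.
Deceased: Kehinde and Obafemi. Their combined 1/2 is pooled and carried to generation 2.
At generation 2 (Chidinma, Adaeze, Chukwudi, Dayo, Folake) there are 5 shares of (1/2)/5 = 1/10 each.
Living: Adaeze, Chukwudi, and Dayo — each takes 1/10.
Deceased: Chidinma and Folake. Their combined 1/5 is pooled and carried to generation 3.
At generation 3 (Yetunde, Jide, Lanre, Gbenga) there are 4 shares of (1/5)/4 = 1/20 each.
Living: Yetunde, Jide, Lanre, and Gbenga — each takes 1/20.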